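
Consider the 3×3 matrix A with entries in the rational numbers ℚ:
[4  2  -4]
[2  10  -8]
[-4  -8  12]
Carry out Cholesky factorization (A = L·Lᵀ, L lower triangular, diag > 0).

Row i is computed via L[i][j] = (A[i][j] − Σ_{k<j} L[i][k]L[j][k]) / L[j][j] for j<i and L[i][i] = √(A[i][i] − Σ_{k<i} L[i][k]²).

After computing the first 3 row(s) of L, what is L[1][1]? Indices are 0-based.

L[1][1] = 3

Step 1: L[0][0] = √(4) = 2.
  L[1][0] = (2) / L[0][0] = 1.
Step 2: L[1][1] = √(9) = 3.
  L[2][0] = (-4) / L[0][0] = -2.
  L[2][1] = (-6) / L[1][1] = -2.
Step 3: L[2][2] = √(4) = 2.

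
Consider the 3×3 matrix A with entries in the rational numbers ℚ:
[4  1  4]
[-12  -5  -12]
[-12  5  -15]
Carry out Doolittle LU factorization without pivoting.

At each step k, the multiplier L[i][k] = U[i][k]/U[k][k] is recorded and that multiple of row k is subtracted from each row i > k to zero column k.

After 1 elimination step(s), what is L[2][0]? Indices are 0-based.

[col 0] pivot 4
  R1 -= -3*R0 → (0, -2, 0)  (L[1][0] := -3)
  R2 -= -3*R0 → (0, 8, -3)  (L[2][0] := -3)

L[2][0] = -3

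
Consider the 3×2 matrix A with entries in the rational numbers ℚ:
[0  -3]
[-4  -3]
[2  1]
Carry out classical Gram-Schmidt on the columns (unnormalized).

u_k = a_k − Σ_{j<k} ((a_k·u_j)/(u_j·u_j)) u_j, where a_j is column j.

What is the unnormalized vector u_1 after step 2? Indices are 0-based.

u_1 = (-3, -1/5, -2/5)

Step 1: u_0 = a_0 = (0, -4, 2).
Step 2: u_1 = a_1 − (7/10)·u_0 = (-3, -1/5, -2/5).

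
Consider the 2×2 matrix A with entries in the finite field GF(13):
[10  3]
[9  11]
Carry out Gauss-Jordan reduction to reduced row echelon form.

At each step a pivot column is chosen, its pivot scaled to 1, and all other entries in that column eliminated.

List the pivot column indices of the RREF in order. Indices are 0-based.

pivot columns: 0, 1

[1] R0 /= 10  ⇒  (1, 12)
     R1 -= 9·R0  ⇒  (0, 7)
[2] R1 /= 7  ⇒  (0, 1)
     R0 -= 12·R1  ⇒  (1, 0)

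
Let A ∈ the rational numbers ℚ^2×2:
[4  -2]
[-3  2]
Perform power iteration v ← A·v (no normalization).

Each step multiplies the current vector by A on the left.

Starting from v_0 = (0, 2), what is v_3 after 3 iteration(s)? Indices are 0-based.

v_3 = (-136, 112)

v_0 = (0, 2).
v_1 = A·v_0 = (-4, 4).
v_2 = A·v_1 = (-24, 20).
v_3 = A·v_2 = (-136, 112).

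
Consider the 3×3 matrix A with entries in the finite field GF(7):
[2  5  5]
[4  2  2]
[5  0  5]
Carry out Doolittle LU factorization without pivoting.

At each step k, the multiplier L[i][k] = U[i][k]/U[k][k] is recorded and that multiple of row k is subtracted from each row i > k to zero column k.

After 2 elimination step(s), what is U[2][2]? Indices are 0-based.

U[2][2] = 5

Step 1: pivot at (0,0) is 2.
  row1 ← row1 − (2)·row0  ⇒  L[1][0]=2, U row1=(0, 6, 6)
  row2 ← row2 − (6)·row0  ⇒  L[2][0]=6, U row2=(0, 5, 3)
Step 2: pivot at (1,1) is 6.
  row2 ← row2 − (2)·row1  ⇒  L[2][1]=2, U row2=(0, 0, 5)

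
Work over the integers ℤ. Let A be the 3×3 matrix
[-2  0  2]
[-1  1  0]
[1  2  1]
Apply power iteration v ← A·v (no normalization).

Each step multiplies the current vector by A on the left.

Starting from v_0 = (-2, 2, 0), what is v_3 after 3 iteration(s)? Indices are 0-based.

v_3 = (36, 4, 10)

v_0 = (-2, 2, 0).
v_1 = A·v_0 = (4, 4, 2).
v_2 = A·v_1 = (-4, 0, 14).
v_3 = A·v_2 = (36, 4, 10).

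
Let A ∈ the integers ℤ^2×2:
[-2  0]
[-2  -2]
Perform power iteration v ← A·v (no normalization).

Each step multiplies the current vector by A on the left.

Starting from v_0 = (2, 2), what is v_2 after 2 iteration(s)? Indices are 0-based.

v_2 = (8, 24)

v_0 = (2, 2).
v_1 = A·v_0 = (-4, -8).
v_2 = A·v_1 = (8, 24).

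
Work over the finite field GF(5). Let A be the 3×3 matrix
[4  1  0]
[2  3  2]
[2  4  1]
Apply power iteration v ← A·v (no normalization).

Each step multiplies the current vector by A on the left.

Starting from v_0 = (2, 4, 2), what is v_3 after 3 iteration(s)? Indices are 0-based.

v_3 = (0, 2, 4)

v_0 = (2, 4, 2).
v_1 = A·v_0 = (2, 0, 2).
v_2 = A·v_1 = (3, 3, 1).
v_3 = A·v_2 = (0, 2, 4).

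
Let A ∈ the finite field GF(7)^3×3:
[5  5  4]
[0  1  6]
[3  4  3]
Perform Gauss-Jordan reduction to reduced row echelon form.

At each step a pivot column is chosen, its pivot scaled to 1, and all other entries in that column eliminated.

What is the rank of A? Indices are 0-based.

rank = 3

pivot(0,0)=5: scale R0 → (1, 1, 5)
  clear (2,0): R2 −= (3)R0 → (0, 1, 2)
pivot(1,1)=1: scale R1 → (0, 1, 6)
  clear (0,1): R0 −= (1)R1 → (1, 0, 6)
  clear (2,1): R2 −= (1)R1 → (0, 0, 3)
pivot(2,2)=3: scale R2 → (0, 0, 1)
  clear (0,2): R0 −= (6)R2 → (1, 0, 0)
  clear (1,2): R1 −= (6)R2 → (0, 1, 0)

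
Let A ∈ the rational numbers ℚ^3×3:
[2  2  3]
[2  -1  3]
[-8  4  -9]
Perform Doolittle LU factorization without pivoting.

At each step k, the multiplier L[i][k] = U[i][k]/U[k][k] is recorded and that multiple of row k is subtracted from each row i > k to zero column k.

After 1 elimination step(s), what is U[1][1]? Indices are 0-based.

[col 0] pivot 2
  R1 -= 1*R0 → (0, -3, 0)  (L[1][0] := 1)
  R2 -= -4*R0 → (0, 12, 3)  (L[2][0] := -4)

U[1][1] = -3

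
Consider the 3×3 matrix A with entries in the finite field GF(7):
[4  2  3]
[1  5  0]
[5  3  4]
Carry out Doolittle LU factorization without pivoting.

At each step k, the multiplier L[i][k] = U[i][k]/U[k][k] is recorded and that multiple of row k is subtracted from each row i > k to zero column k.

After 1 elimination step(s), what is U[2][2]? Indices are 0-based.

[col 0] pivot 4
  R1 -= 2*R0 → (0, 1, 1)  (L[1][0] := 2)
  R2 -= 3*R0 → (0, 4, 2)  (L[2][0] := 3)

U[2][2] = 2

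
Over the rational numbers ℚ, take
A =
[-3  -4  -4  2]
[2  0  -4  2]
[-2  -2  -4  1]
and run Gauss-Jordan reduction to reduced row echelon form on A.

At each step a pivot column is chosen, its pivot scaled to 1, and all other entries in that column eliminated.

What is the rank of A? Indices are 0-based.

pivot(0,0)=-3: scale R0 → (1, 4/3, 4/3, -2/3)
  clear (1,0): R1 −= (2)R0 → (0, -8/3, -20/3, 10/3)
  clear (2,0): R2 −= (-2)R0 → (0, 2/3, -4/3, -1/3)
pivot(1,1)=-8/3: scale R1 → (0, 1, 5/2, -5/4)
  clear (0,1): R0 −= (4/3)R1 → (1, 0, -2, 1)
  clear (2,1): R2 −= (2/3)R1 → (0, 0, -3, 1/2)
pivot(2,2)=-3: scale R2 → (0, 0, 1, -1/6)
  clear (0,2): R0 −= (-2)R2 → (1, 0, 0, 2/3)
  clear (1,2): R1 −= (5/2)R2 → (0, 1, 0, -5/6)

rank = 3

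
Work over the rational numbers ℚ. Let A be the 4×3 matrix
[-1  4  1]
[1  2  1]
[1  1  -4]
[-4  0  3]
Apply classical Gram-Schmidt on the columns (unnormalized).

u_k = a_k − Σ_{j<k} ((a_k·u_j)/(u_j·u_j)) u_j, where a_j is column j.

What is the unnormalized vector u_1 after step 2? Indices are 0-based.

u_1 = (75/19, 39/19, 20/19, -4/19)

Step 1: u_0 = a_0 = (-1, 1, 1, -4).
Step 2: u_1 = a_1 − (-1/19)·u_0 = (75/19, 39/19, 20/19, -4/19).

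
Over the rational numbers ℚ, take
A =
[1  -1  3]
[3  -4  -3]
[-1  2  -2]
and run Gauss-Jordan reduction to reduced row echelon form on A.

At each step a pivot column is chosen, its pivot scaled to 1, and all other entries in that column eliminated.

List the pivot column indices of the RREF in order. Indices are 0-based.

pivot columns: 0, 1, 2

pivot(0,0)=1: scale R0 → (1, -1, 3)
  clear (1,0): R1 −= (3)R0 → (0, -1, -12)
  clear (2,0): R2 −= (-1)R0 → (0, 1, 1)
pivot(1,1)=-1: scale R1 → (0, 1, 12)
  clear (0,1): R0 −= (-1)R1 → (1, 0, 15)
  clear (2,1): R2 −= (1)R1 → (0, 0, -11)
pivot(2,2)=-11: scale R2 → (0, 0, 1)
  clear (0,2): R0 −= (15)R2 → (1, 0, 0)
  clear (1,2): R1 −= (12)R2 → (0, 1, 0)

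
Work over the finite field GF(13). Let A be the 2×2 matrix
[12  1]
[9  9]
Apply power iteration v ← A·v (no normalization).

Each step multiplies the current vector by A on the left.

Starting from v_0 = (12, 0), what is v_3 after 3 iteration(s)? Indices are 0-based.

v_0 = (12, 0).
v_1 = A·v_0 = (1, 4).
v_2 = A·v_1 = (3, 6).
v_3 = A·v_2 = (3, 3).

v_3 = (3, 3)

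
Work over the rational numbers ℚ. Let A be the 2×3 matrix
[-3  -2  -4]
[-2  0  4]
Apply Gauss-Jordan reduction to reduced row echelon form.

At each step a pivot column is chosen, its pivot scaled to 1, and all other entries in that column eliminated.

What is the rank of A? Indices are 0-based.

rank = 2

step 1: normalize row 0 (÷-3) = (1, 2/3, 4/3)
  row 1: subtract -2×row0 = (0, 4/3, 20/3)
step 2: normalize row 1 (÷4/3) = (0, 1, 5)
  row 0: subtract 2/3×row1 = (1, 0, -2)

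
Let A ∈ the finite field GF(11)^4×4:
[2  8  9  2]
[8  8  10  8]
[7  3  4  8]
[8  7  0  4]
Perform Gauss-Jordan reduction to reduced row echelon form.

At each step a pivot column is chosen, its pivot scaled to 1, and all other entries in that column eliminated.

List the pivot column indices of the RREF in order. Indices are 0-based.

pivot columns: 0, 1, 2, 3

pivot(0,0)=2: scale R0 → (1, 4, 10, 1)
  clear (1,0): R1 −= (8)R0 → (0, 9, 7, 0)
  clear (2,0): R2 −= (7)R0 → (0, 8, 0, 1)
  clear (3,0): R3 −= (8)R0 → (0, 8, 8, 7)
pivot(1,1)=9: scale R1 → (0, 1, 2, 0)
  clear (0,1): R0 −= (4)R1 → (1, 0, 2, 1)
  clear (2,1): R2 −= (8)R1 → (0, 0, 6, 1)
  clear (3,1): R3 −= (8)R1 → (0, 0, 3, 7)
pivot(2,2)=6: scale R2 → (0, 0, 1, 2)
  clear (0,2): R0 −= (2)R2 → (1, 0, 0, 8)
  clear (1,2): R1 −= (2)R2 → (0, 1, 0, 7)
  clear (3,2): R3 −= (3)R2 → (0, 0, 0, 1)
pivot(3,3)=1: scale R3 → (0, 0, 0, 1)
  clear (0,3): R0 −= (8)R3 → (1, 0, 0, 0)
  clear (1,3): R1 −= (7)R3 → (0, 1, 0, 0)
  clear (2,3): R2 −= (2)R3 → (0, 0, 1, 0)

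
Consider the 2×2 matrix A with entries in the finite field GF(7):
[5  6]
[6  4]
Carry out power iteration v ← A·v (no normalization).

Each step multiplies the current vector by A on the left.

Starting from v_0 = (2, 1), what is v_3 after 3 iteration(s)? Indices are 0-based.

v_0 = (2, 1).
v_1 = A·v_0 = (2, 2).
v_2 = A·v_1 = (1, 6).
v_3 = A·v_2 = (6, 2).

v_3 = (6, 2)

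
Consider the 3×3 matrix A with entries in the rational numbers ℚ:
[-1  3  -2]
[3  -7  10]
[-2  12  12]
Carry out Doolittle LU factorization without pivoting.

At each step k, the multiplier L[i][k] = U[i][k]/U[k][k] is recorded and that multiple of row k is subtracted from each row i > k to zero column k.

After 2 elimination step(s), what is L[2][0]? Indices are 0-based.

k=0: U[0][0]=-1
  eliminate (1,0): mult=-3, new row 1: (0, 2, 4); set L[1][0]=-3
  eliminate (2,0): mult=2, new row 2: (0, 6, 16); set L[2][0]=2
k=1: U[1][1]=2
  eliminate (2,1): mult=3, new row 2: (0, 0, 4); set L[2][1]=3

L[2][0] = 2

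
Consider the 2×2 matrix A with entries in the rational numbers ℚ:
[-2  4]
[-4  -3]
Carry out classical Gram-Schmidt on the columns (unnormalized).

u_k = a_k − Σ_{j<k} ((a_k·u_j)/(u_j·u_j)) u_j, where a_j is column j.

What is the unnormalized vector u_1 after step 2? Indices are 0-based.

u_1 = (22/5, -11/5)

Step 1: u_0 = a_0 = (-2, -4).
Step 2: u_1 = a_1 − (1/5)·u_0 = (22/5, -11/5).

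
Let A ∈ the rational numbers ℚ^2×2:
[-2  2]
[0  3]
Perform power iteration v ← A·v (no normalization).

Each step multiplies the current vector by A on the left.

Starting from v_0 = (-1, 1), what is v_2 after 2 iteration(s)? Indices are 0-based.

v_0 = (-1, 1).
v_1 = A·v_0 = (4, 3).
v_2 = A·v_1 = (-2, 9).

v_2 = (-2, 9)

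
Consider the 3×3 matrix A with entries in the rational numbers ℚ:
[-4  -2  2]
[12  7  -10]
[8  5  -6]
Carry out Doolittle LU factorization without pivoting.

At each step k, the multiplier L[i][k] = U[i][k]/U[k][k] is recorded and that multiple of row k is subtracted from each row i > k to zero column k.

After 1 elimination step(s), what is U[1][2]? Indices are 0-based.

U[1][2] = -4

[col 0] pivot -4
  R1 -= -3*R0 → (0, 1, -4)  (L[1][0] := -3)
  R2 -= -2*R0 → (0, 1, -2)  (L[2][0] := -2)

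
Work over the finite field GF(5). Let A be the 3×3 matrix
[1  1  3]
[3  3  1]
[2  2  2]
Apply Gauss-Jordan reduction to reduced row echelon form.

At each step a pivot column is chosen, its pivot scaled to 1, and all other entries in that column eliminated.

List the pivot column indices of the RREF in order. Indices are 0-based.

pivot columns: 0, 2

pivot(0,0)=1: scale R0 → (1, 1, 3)
  clear (1,0): R1 −= (3)R0 → (0, 0, 2)
  clear (2,0): R2 −= (2)R0 → (0, 0, 1)
col 1: no nonzero at/below row 1; advance.
pivot(1,2)=2: scale R1 → (0, 0, 1)
  clear (0,2): R0 −= (3)R1 → (1, 1, 0)
  clear (2,2): R2 −= (1)R1 → (0, 0, 0)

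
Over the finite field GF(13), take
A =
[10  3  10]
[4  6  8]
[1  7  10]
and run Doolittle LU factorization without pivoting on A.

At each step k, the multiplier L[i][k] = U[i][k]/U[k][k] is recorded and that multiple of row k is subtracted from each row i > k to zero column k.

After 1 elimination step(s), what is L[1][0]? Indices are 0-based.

L[1][0] = 3

k=0: U[0][0]=10
  eliminate (1,0): mult=3, new row 1: (0, 10, 4); set L[1][0]=3
  eliminate (2,0): mult=4, new row 2: (0, 8, 9); set L[2][0]=4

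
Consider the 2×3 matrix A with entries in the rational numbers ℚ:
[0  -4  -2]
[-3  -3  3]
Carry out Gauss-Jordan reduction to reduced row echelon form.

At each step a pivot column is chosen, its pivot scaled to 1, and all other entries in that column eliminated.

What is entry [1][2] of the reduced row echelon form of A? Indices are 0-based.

M[1][2] = 1/2

[1] R0 <-> R1
[1] R0 /= -3  ⇒  (1, 1, -1)
[2] R1 /= -4  ⇒  (0, 1, 1/2)
     R0 -= 1·R1  ⇒  (1, 0, -3/2)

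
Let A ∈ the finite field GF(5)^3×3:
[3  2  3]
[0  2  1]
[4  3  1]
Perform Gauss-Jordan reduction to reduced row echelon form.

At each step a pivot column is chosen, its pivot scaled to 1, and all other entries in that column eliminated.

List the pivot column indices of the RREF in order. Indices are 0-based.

step 1: normalize row 0 (÷3) = (1, 4, 1)
  row 2: subtract 4×row0 = (0, 2, 2)
step 2: normalize row 1 (÷2) = (0, 1, 3)
  row 0: subtract 4×row1 = (1, 0, 4)
  row 2: subtract 2×row1 = (0, 0, 1)
step 3: normalize row 2 (÷1) = (0, 0, 1)
  row 0: subtract 4×row2 = (1, 0, 0)
  row 1: subtract 3×row2 = (0, 1, 0)

pivot columns: 0, 1, 2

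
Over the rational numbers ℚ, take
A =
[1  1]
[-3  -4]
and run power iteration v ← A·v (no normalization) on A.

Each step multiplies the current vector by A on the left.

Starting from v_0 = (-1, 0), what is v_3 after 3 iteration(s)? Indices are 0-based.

v_0 = (-1, 0).
v_1 = A·v_0 = (-1, 3).
v_2 = A·v_1 = (2, -9).
v_3 = A·v_2 = (-7, 30).

v_3 = (-7, 30)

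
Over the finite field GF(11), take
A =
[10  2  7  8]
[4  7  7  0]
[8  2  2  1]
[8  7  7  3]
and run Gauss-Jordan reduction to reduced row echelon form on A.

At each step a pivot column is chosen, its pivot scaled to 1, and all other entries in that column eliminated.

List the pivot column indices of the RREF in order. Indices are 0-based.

[1] R0 /= 10  ⇒  (1, 9, 4, 3)
     R1 -= 4·R0  ⇒  (0, 4, 2, 10)
     R2 -= 8·R0  ⇒  (0, 7, 3, 10)
     R3 -= 8·R0  ⇒  (0, 1, 8, 1)
[2] R1 /= 4  ⇒  (0, 1, 6, 8)
     R0 -= 9·R1  ⇒  (1, 0, 5, 8)
     R2 -= 7·R1  ⇒  (0, 0, 5, 9)
     R3 -= 1·R1  ⇒  (0, 0, 2, 4)
[3] R2 /= 5  ⇒  (0, 0, 1, 4)
     R0 -= 5·R2  ⇒  (1, 0, 0, 10)
     R1 -= 6·R2  ⇒  (0, 1, 0, 6)
     R3 -= 2·R2  ⇒  (0, 0, 0, 7)
[4] R3 /= 7  ⇒  (0, 0, 0, 1)
     R0 -= 10·R3  ⇒  (1, 0, 0, 0)
     R1 -= 6·R3  ⇒  (0, 1, 0, 0)
     R2 -= 4·R3  ⇒  (0, 0, 1, 0)

pivot columns: 0, 1, 2, 3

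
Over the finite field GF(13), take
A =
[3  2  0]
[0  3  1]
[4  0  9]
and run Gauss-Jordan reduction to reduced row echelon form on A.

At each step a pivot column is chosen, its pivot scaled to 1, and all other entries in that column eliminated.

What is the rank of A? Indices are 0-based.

step 1: normalize row 0 (÷3) = (1, 5, 0)
  row 2: subtract 4×row0 = (0, 6, 9)
step 2: normalize row 1 (÷3) = (0, 1, 9)
  row 0: subtract 5×row1 = (1, 0, 7)
  row 2: subtract 6×row1 = (0, 0, 7)
step 3: normalize row 2 (÷7) = (0, 0, 1)
  row 0: subtract 7×row2 = (1, 0, 0)
  row 1: subtract 9×row2 = (0, 1, 0)

rank = 3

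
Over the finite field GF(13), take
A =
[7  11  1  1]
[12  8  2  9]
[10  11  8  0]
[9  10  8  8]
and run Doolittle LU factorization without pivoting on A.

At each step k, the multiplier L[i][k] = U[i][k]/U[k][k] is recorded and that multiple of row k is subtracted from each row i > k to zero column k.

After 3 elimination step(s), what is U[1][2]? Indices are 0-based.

[col 0] pivot 7
  R1 -= 11*R0 → (0, 4, 4, 11)  (L[1][0] := 11)
  R2 -= 7*R0 → (0, 12, 1, 6)  (L[2][0] := 7)
  R3 -= 5*R0 → (0, 7, 3, 3)  (L[3][0] := 5)
[col 1] pivot 4
  R2 -= 3*R1 → (0, 0, 2, 12)  (L[2][1] := 3)
  R3 -= 5*R1 → (0, 0, 9, 0)  (L[3][1] := 5)
[col 2] pivot 2
  R3 -= 11*R2 → (0, 0, 0, 11)  (L[3][2] := 11)

U[1][2] = 4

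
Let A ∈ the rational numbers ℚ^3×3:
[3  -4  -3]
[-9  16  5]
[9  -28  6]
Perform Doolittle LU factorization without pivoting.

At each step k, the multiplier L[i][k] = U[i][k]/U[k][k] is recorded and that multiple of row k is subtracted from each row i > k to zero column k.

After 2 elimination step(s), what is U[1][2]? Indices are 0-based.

U[1][2] = -4

k=0: U[0][0]=3
  eliminate (1,0): mult=-3, new row 1: (0, 4, -4); set L[1][0]=-3
  eliminate (2,0): mult=3, new row 2: (0, -16, 15); set L[2][0]=3
k=1: U[1][1]=4
  eliminate (2,1): mult=-4, new row 2: (0, 0, -1); set L[2][1]=-4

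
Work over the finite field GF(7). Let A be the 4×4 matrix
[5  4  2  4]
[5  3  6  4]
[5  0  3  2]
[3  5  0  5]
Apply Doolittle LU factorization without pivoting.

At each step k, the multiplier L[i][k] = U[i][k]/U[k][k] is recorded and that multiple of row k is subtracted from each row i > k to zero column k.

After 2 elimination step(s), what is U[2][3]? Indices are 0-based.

[col 0] pivot 5
  R1 -= 1*R0 → (0, 6, 4, 0)  (L[1][0] := 1)
  R2 -= 1*R0 → (0, 3, 1, 5)  (L[2][0] := 1)
  R3 -= 2*R0 → (0, 4, 3, 4)  (L[3][0] := 2)
[col 1] pivot 6
  R2 -= 4*R1 → (0, 0, 6, 5)  (L[2][1] := 4)
  R3 -= 3*R1 → (0, 0, 5, 4)  (L[3][1] := 3)

U[2][3] = 5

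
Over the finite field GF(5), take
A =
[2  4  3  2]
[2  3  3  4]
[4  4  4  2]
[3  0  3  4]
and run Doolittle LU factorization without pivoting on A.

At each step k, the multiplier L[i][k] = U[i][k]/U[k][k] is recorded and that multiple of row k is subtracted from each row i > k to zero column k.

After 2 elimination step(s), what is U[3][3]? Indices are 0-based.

k=0: U[0][0]=2
  eliminate (1,0): mult=1, new row 1: (0, 4, 0, 2); set L[1][0]=1
  eliminate (2,0): mult=2, new row 2: (0, 1, 3, 3); set L[2][0]=2
  eliminate (3,0): mult=4, new row 3: (0, 4, 1, 1); set L[3][0]=4
k=1: U[1][1]=4
  eliminate (2,1): mult=4, new row 2: (0, 0, 3, 0); set L[2][1]=4
  eliminate (3,1): mult=1, new row 3: (0, 0, 1, 4); set L[3][1]=1

U[3][3] = 4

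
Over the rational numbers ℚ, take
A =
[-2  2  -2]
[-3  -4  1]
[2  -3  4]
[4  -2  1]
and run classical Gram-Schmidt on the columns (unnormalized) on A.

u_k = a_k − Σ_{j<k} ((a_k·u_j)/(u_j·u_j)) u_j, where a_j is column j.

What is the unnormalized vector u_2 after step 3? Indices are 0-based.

Step 1: u_0 = a_0 = (-2, -3, 2, 4).
Step 2: u_1 = a_1 − (-2/11)·u_0 = (18/11, -50/11, -29/11, -14/11).
Step 3: u_2 = a_2 − (13/33)·u_0 − (-8/13)·u_1 = (-8/39, -8/13, 62/39, -53/39).

u_2 = (-8/39, -8/13, 62/39, -53/39)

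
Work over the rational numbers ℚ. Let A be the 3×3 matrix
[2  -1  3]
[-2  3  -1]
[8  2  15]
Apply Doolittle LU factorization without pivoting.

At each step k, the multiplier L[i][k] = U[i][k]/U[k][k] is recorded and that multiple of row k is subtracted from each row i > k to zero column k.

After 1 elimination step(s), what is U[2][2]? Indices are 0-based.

U[2][2] = 3

Step 1: pivot at (0,0) is 2.
  row1 ← row1 − (-1)·row0  ⇒  L[1][0]=-1, U row1=(0, 2, 2)
  row2 ← row2 − (4)·row0  ⇒  L[2][0]=4, U row2=(0, 6, 3)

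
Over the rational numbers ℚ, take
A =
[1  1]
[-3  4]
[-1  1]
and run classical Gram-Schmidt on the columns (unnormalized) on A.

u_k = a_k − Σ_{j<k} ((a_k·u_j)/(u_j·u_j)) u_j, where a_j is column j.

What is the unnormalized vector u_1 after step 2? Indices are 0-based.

u_1 = (23/11, 8/11, -1/11)

Step 1: u_0 = a_0 = (1, -3, -1).
Step 2: u_1 = a_1 − (-12/11)·u_0 = (23/11, 8/11, -1/11).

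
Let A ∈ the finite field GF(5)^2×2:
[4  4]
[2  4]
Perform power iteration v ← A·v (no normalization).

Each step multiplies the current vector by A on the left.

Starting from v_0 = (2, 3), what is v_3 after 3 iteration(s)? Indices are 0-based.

v_0 = (2, 3).
v_1 = A·v_0 = (0, 1).
v_2 = A·v_1 = (4, 4).
v_3 = A·v_2 = (2, 4).

v_3 = (2, 4)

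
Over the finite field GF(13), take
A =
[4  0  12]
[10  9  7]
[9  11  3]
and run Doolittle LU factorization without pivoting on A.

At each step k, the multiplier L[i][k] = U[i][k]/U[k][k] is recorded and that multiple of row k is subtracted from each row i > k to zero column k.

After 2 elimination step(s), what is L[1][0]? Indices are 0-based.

L[1][0] = 9

Step 1: pivot at (0,0) is 4.
  row1 ← row1 − (9)·row0  ⇒  L[1][0]=9, U row1=(0, 9, 3)
  row2 ← row2 − (12)·row0  ⇒  L[2][0]=12, U row2=(0, 11, 2)
Step 2: pivot at (1,1) is 9.
  row2 ← row2 − (7)·row1  ⇒  L[2][1]=7, U row2=(0, 0, 7)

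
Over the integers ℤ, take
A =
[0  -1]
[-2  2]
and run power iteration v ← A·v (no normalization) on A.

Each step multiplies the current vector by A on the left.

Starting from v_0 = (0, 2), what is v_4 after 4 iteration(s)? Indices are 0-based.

v_4 = (-32, 88)

v_0 = (0, 2).
v_1 = A·v_0 = (-2, 4).
v_2 = A·v_1 = (-4, 12).
v_3 = A·v_2 = (-12, 32).
v_4 = A·v_3 = (-32, 88).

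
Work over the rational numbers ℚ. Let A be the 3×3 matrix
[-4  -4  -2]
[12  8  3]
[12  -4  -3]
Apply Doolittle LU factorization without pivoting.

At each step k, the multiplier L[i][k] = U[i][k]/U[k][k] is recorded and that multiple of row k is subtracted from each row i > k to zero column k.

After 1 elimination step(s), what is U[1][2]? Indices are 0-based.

k=0: U[0][0]=-4
  eliminate (1,0): mult=-3, new row 1: (0, -4, -3); set L[1][0]=-3
  eliminate (2,0): mult=-3, new row 2: (0, -16, -9); set L[2][0]=-3

U[1][2] = -3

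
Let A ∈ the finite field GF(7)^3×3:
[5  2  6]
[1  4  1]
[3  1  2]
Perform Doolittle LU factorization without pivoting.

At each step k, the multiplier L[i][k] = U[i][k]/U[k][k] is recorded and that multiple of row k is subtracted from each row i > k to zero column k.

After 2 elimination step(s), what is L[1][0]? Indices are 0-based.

[col 0] pivot 5
  R1 -= 3*R0 → (0, 5, 4)  (L[1][0] := 3)
  R2 -= 2*R0 → (0, 4, 4)  (L[2][0] := 2)
[col 1] pivot 5
  R2 -= 5*R1 → (0, 0, 5)  (L[2][1] := 5)

L[1][0] = 3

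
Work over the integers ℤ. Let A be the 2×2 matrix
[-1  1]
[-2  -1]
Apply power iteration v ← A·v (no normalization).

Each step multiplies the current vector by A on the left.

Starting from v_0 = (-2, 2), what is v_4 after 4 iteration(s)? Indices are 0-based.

v_0 = (-2, 2).
v_1 = A·v_0 = (4, 2).
v_2 = A·v_1 = (-2, -10).
v_3 = A·v_2 = (-8, 14).
v_4 = A·v_3 = (22, 2).

v_4 = (22, 2)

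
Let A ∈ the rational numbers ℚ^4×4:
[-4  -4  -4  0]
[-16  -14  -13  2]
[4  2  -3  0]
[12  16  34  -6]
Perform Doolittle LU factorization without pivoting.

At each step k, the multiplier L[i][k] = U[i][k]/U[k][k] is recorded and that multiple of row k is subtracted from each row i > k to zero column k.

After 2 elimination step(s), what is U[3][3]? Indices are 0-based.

U[3][3] = -10

[col 0] pivot -4
  R1 -= 4*R0 → (0, 2, 3, 2)  (L[1][0] := 4)
  R2 -= -1*R0 → (0, -2, -7, 0)  (L[2][0] := -1)
  R3 -= -3*R0 → (0, 4, 22, -6)  (L[3][0] := -3)
[col 1] pivot 2
  R2 -= -1*R1 → (0, 0, -4, 2)  (L[2][1] := -1)
  R3 -= 2*R1 → (0, 0, 16, -10)  (L[3][1] := 2)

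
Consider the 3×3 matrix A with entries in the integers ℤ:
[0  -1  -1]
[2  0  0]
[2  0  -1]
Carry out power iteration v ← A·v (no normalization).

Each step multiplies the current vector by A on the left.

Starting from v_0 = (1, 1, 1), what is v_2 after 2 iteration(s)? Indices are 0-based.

v_0 = (1, 1, 1).
v_1 = A·v_0 = (-2, 2, 1).
v_2 = A·v_1 = (-3, -4, -5).

v_2 = (-3, -4, -5)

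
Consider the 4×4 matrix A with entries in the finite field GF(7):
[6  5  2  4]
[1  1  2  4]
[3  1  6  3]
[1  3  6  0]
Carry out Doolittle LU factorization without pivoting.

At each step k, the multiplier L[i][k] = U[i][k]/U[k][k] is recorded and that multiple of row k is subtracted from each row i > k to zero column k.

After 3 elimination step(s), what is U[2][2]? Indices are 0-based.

U[2][2] = 6

[col 0] pivot 6
  R1 -= 6*R0 → (0, 6, 4, 1)  (L[1][0] := 6)
  R2 -= 4*R0 → (0, 2, 5, 1)  (L[2][0] := 4)
  R3 -= 6*R0 → (0, 1, 1, 4)  (L[3][0] := 6)
[col 1] pivot 6
  R2 -= 5*R1 → (0, 0, 6, 3)  (L[2][1] := 5)
  R3 -= 6*R1 → (0, 0, 5, 5)  (L[3][1] := 6)
[col 2] pivot 6
  R3 -= 2*R2 → (0, 0, 0, 6)  (L[3][2] := 2)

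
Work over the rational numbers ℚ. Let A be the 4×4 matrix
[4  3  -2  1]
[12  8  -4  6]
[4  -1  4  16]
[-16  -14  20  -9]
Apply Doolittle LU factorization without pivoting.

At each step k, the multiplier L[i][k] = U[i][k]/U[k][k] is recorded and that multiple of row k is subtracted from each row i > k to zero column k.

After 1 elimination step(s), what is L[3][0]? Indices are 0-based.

L[3][0] = -4

Step 1: pivot at (0,0) is 4.
  row1 ← row1 − (3)·row0  ⇒  L[1][0]=3, U row1=(0, -1, 2, 3)
  row2 ← row2 − (1)·row0  ⇒  L[2][0]=1, U row2=(0, -4, 6, 15)
  row3 ← row3 − (-4)·row0  ⇒  L[3][0]=-4, U row3=(0, -2, 12, -5)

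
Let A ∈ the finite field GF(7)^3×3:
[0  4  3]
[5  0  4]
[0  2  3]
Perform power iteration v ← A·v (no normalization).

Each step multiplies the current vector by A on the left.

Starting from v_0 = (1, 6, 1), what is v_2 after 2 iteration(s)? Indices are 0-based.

v_2 = (4, 6, 0)

v_0 = (1, 6, 1).
v_1 = A·v_0 = (6, 2, 1).
v_2 = A·v_1 = (4, 6, 0).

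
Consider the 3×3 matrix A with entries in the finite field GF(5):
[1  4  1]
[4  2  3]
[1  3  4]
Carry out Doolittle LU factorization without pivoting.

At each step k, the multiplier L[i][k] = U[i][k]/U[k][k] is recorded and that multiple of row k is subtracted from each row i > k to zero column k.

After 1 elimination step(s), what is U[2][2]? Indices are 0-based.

[col 0] pivot 1
  R1 -= 4*R0 → (0, 1, 4)  (L[1][0] := 4)
  R2 -= 1*R0 → (0, 4, 3)  (L[2][0] := 1)

U[2][2] = 3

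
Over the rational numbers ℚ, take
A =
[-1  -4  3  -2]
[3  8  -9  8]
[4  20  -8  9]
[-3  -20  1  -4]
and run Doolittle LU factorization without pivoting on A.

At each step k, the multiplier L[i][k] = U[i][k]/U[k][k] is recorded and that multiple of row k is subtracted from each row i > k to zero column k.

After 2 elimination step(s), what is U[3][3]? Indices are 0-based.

[col 0] pivot -1
  R1 -= -3*R0 → (0, -4, 0, 2)  (L[1][0] := -3)
  R2 -= -4*R0 → (0, 4, 4, 1)  (L[2][0] := -4)
  R3 -= 3*R0 → (0, -8, -8, 2)  (L[3][0] := 3)
[col 1] pivot -4
  R2 -= -1*R1 → (0, 0, 4, 3)  (L[2][1] := -1)
  R3 -= 2*R1 → (0, 0, -8, -2)  (L[3][1] := 2)

U[3][3] = -2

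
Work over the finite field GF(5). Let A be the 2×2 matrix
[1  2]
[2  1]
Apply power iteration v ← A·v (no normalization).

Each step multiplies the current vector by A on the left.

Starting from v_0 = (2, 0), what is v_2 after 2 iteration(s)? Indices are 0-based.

v_2 = (0, 3)

v_0 = (2, 0).
v_1 = A·v_0 = (2, 4).
v_2 = A·v_1 = (0, 3).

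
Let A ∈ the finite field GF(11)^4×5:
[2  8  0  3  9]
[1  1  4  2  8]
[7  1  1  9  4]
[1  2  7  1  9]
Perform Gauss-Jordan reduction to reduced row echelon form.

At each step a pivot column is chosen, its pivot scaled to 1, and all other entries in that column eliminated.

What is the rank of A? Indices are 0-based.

[1] R0 /= 2  ⇒  (1, 4, 0, 7, 10)
     R1 -= 1·R0  ⇒  (0, 8, 4, 6, 9)
     R2 -= 7·R0  ⇒  (0, 6, 1, 4, 0)
     R3 -= 1·R0  ⇒  (0, 9, 7, 5, 10)
[2] R1 /= 8  ⇒  (0, 1, 6, 9, 8)
     R0 -= 4·R1  ⇒  (1, 0, 9, 4, 0)
     R2 -= 6·R1  ⇒  (0, 0, 9, 5, 7)
     R3 -= 9·R1  ⇒  (0, 0, 8, 1, 4)
[3] R2 /= 9  ⇒  (0, 0, 1, 3, 2)
     R0 -= 9·R2  ⇒  (1, 0, 0, 10, 4)
     R1 -= 6·R2  ⇒  (0, 1, 0, 2, 7)
     R3 -= 8·R2  ⇒  (0, 0, 0, 10, 10)
[4] R3 /= 10  ⇒  (0, 0, 0, 1, 1)
     R0 -= 10·R3  ⇒  (1, 0, 0, 0, 5)
     R1 -= 2·R3  ⇒  (0, 1, 0, 0, 5)
     R2 -= 3·R3  ⇒  (0, 0, 1, 0, 10)

rank = 4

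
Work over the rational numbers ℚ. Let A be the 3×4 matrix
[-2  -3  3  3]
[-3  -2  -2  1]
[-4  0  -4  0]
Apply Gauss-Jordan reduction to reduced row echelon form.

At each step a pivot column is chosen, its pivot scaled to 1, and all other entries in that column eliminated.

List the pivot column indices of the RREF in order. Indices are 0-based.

step 1: normalize row 0 (÷-2) = (1, 3/2, -3/2, -3/2)
  row 1: subtract -3×row0 = (0, 5/2, -13/2, -7/2)
  row 2: subtract -4×row0 = (0, 6, -10, -6)
step 2: normalize row 1 (÷5/2) = (0, 1, -13/5, -7/5)
  row 0: subtract 3/2×row1 = (1, 0, 12/5, 3/5)
  row 2: subtract 6×row1 = (0, 0, 28/5, 12/5)
step 3: normalize row 2 (÷28/5) = (0, 0, 1, 3/7)
  row 0: subtract 12/5×row2 = (1, 0, 0, -3/7)
  row 1: subtract -13/5×row2 = (0, 1, 0, -2/7)

pivot columns: 0, 1, 2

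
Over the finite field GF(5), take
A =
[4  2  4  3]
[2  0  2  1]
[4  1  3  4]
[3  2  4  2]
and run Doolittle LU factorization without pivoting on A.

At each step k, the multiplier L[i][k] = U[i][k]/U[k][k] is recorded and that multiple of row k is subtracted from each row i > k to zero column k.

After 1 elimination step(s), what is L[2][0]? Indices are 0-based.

L[2][0] = 1

k=0: U[0][0]=4
  eliminate (1,0): mult=3, new row 1: (0, 4, 0, 2); set L[1][0]=3
  eliminate (2,0): mult=1, new row 2: (0, 4, 4, 1); set L[2][0]=1
  eliminate (3,0): mult=2, new row 3: (0, 3, 1, 1); set L[3][0]=2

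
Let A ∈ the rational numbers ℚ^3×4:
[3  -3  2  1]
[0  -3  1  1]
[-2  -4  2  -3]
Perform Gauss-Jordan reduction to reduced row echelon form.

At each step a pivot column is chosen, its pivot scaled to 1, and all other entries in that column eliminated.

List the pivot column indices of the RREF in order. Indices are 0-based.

pivot columns: 0, 1, 2

pivot(0,0)=3: scale R0 → (1, -1, 2/3, 1/3)
  clear (2,0): R2 −= (-2)R0 → (0, -6, 10/3, -7/3)
pivot(1,1)=-3: scale R1 → (0, 1, -1/3, -1/3)
  clear (0,1): R0 −= (-1)R1 → (1, 0, 1/3, 0)
  clear (2,1): R2 −= (-6)R1 → (0, 0, 4/3, -13/3)
pivot(2,2)=4/3: scale R2 → (0, 0, 1, -13/4)
  clear (0,2): R0 −= (1/3)R2 → (1, 0, 0, 13/12)
  clear (1,2): R1 −= (-1/3)R2 → (0, 1, 0, -17/12)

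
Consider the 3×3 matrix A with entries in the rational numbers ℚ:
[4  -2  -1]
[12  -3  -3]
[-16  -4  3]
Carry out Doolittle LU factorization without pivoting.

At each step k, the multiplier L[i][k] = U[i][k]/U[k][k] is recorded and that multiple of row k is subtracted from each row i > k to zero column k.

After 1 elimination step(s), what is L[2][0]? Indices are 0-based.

k=0: U[0][0]=4
  eliminate (1,0): mult=3, new row 1: (0, 3, 0); set L[1][0]=3
  eliminate (2,0): mult=-4, new row 2: (0, -12, -1); set L[2][0]=-4

L[2][0] = -4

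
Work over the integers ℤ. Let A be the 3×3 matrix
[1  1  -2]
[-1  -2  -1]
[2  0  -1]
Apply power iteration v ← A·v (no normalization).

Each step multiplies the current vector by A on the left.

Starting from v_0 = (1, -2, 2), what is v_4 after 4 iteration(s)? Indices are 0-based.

v_4 = (23, -37, 36)

v_0 = (1, -2, 2).
v_1 = A·v_0 = (-5, 1, 0).
v_2 = A·v_1 = (-4, 3, -10).
v_3 = A·v_2 = (19, 8, 2).
v_4 = A·v_3 = (23, -37, 36).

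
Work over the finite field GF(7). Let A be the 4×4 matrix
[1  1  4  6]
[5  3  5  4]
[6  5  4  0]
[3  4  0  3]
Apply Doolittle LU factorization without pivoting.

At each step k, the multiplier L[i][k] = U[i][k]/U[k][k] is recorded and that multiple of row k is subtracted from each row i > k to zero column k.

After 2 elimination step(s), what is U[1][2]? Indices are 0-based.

k=0: U[0][0]=1
  eliminate (1,0): mult=5, new row 1: (0, 5, 6, 2); set L[1][0]=5
  eliminate (2,0): mult=6, new row 2: (0, 6, 1, 6); set L[2][0]=6
  eliminate (3,0): mult=3, new row 3: (0, 1, 2, 6); set L[3][0]=3
k=1: U[1][1]=5
  eliminate (2,1): mult=4, new row 2: (0, 0, 5, 5); set L[2][1]=4
  eliminate (3,1): mult=3, new row 3: (0, 0, 5, 0); set L[3][1]=3

U[1][2] = 6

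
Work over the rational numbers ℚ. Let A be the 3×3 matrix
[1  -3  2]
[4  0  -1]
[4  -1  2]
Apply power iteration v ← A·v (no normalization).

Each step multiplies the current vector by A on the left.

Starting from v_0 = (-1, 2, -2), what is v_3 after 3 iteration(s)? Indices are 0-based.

v_0 = (-1, 2, -2).
v_1 = A·v_0 = (-11, -2, -10).
v_2 = A·v_1 = (-25, -34, -62).
v_3 = A·v_2 = (-47, -38, -190).

v_3 = (-47, -38, -190)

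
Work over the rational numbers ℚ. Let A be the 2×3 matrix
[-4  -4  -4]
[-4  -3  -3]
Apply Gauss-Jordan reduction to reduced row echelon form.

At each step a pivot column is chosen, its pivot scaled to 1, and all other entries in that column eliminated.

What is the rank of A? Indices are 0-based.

rank = 2

[1] R0 /= -4  ⇒  (1, 1, 1)
     R1 -= -4·R0  ⇒  (0, 1, 1)
[2] R1 /= 1  ⇒  (0, 1, 1)
     R0 -= 1·R1  ⇒  (1, 0, 0)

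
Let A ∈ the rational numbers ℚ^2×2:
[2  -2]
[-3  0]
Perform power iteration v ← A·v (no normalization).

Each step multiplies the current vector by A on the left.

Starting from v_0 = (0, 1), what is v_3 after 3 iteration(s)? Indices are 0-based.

v_3 = (-20, 12)

v_0 = (0, 1).
v_1 = A·v_0 = (-2, 0).
v_2 = A·v_1 = (-4, 6).
v_3 = A·v_2 = (-20, 12).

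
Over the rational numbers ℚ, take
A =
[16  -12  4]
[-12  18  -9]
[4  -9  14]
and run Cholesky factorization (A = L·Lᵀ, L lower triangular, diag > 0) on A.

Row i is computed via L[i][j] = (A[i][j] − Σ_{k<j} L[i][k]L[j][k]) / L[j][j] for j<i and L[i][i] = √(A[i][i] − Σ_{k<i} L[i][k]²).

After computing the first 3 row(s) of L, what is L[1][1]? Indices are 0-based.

Step 1: L[0][0] = √(16) = 4.
  L[1][0] = (-12) / L[0][0] = -3.
Step 2: L[1][1] = √(9) = 3.
  L[2][0] = (4) / L[0][0] = 1.
  L[2][1] = (-6) / L[1][1] = -2.
Step 3: L[2][2] = √(9) = 3.

L[1][1] = 3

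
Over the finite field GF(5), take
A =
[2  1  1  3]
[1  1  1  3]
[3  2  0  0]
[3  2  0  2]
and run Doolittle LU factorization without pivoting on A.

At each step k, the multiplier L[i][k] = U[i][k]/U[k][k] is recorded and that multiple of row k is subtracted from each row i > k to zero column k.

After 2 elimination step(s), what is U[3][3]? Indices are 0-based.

U[3][3] = 1

k=0: U[0][0]=2
  eliminate (1,0): mult=3, new row 1: (0, 3, 3, 4); set L[1][0]=3
  eliminate (2,0): mult=4, new row 2: (0, 3, 1, 3); set L[2][0]=4
  eliminate (3,0): mult=4, new row 3: (0, 3, 1, 0); set L[3][0]=4
k=1: U[1][1]=3
  eliminate (2,1): mult=1, new row 2: (0, 0, 3, 4); set L[2][1]=1
  eliminate (3,1): mult=1, new row 3: (0, 0, 3, 1); set L[3][1]=1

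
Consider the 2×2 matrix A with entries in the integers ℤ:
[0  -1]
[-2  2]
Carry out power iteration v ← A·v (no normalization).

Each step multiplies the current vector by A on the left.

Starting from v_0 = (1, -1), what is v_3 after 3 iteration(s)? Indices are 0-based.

v_3 = (10, -28)

v_0 = (1, -1).
v_1 = A·v_0 = (1, -4).
v_2 = A·v_1 = (4, -10).
v_3 = A·v_2 = (10, -28).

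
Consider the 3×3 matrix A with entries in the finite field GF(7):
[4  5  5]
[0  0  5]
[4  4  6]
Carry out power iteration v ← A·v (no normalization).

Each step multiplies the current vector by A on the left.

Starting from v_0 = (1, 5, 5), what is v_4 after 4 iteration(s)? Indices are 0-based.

v_4 = (2, 0, 1)

v_0 = (1, 5, 5).
v_1 = A·v_0 = (5, 4, 5).
v_2 = A·v_1 = (2, 4, 3).
v_3 = A·v_2 = (1, 1, 0).
v_4 = A·v_3 = (2, 0, 1).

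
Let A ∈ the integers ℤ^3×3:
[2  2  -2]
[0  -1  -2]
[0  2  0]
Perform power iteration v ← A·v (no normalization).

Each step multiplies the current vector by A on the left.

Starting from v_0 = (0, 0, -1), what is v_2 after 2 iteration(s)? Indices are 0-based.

v_0 = (0, 0, -1).
v_1 = A·v_0 = (2, 2, 0).
v_2 = A·v_1 = (8, -2, 4).

v_2 = (8, -2, 4)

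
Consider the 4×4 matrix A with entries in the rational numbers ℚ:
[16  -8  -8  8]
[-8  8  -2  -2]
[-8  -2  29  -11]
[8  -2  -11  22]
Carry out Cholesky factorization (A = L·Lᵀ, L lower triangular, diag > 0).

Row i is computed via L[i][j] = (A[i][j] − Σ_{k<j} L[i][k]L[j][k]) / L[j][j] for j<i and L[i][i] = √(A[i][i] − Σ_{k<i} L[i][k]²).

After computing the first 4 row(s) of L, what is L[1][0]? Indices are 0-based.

L[1][0] = -2

Step 1: L[0][0] = √(16) = 4.
  L[1][0] = (-8) / L[0][0] = -2.
Step 2: L[1][1] = √(4) = 2.
  L[2][0] = (-8) / L[0][0] = -2.
  L[2][1] = (-6) / L[1][1] = -3.
Step 3: L[2][2] = √(16) = 4.
  L[3][0] = (8) / L[0][0] = 2.
  L[3][1] = (2) / L[1][1] = 1.
  L[3][2] = (-4) / L[2][2] = -1.
Step 4: L[3][3] = √(16) = 4.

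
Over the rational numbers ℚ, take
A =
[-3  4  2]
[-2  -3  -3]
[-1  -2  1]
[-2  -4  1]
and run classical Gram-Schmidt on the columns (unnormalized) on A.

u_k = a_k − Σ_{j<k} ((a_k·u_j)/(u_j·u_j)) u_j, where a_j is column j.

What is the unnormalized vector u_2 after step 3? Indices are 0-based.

u_2 = (211/794, -1055/397, 1035/794, 638/397)

Step 1: u_0 = a_0 = (-3, -2, -1, -2).
Step 2: u_1 = a_1 − (2/9)·u_0 = (14/3, -23/9, -16/9, -32/9).
Step 3: u_2 = a_2 − (-1/6)·u_0 − (105/397)·u_1 = (211/794, -1055/397, 1035/794, 638/397).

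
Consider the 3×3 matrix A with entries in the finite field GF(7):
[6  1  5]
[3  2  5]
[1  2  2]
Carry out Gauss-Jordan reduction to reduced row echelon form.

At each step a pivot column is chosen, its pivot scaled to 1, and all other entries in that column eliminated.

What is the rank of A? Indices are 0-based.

pivot(0,0)=6: scale R0 → (1, 6, 2)
  clear (1,0): R1 −= (3)R0 → (0, 5, 6)
  clear (2,0): R2 −= (1)R0 → (0, 3, 0)
pivot(1,1)=5: scale R1 → (0, 1, 4)
  clear (0,1): R0 −= (6)R1 → (1, 0, 6)
  clear (2,1): R2 −= (3)R1 → (0, 0, 2)
pivot(2,2)=2: scale R2 → (0, 0, 1)
  clear (0,2): R0 −= (6)R2 → (1, 0, 0)
  clear (1,2): R1 −= (4)R2 → (0, 1, 0)

rank = 3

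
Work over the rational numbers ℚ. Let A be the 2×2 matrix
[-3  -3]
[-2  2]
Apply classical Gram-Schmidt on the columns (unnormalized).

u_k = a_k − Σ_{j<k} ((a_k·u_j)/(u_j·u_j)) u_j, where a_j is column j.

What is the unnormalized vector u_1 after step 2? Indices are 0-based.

Step 1: u_0 = a_0 = (-3, -2).
Step 2: u_1 = a_1 − (5/13)·u_0 = (-24/13, 36/13).

u_1 = (-24/13, 36/13)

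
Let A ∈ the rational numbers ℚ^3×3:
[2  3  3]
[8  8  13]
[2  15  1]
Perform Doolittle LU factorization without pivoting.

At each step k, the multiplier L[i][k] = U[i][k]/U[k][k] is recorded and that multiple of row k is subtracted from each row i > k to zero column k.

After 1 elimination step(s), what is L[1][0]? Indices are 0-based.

[col 0] pivot 2
  R1 -= 4*R0 → (0, -4, 1)  (L[1][0] := 4)
  R2 -= 1*R0 → (0, 12, -2)  (L[2][0] := 1)

L[1][0] = 4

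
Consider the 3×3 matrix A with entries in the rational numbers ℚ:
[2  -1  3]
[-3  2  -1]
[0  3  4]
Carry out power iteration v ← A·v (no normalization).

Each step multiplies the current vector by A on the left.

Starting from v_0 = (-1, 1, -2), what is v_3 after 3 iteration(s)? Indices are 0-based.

v_3 = (-123, 211, 142)

v_0 = (-1, 1, -2).
v_1 = A·v_0 = (-9, 7, -5).
v_2 = A·v_1 = (-40, 46, 1).
v_3 = A·v_2 = (-123, 211, 142).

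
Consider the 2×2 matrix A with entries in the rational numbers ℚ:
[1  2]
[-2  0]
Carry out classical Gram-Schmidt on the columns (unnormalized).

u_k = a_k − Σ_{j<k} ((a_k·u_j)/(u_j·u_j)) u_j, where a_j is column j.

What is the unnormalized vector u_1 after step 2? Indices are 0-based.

u_1 = (8/5, 4/5)

Step 1: u_0 = a_0 = (1, -2).
Step 2: u_1 = a_1 − (2/5)·u_0 = (8/5, 4/5).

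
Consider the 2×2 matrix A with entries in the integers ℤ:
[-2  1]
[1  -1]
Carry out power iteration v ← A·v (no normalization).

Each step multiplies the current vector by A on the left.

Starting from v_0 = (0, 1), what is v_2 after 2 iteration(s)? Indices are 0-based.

v_2 = (-3, 2)

v_0 = (0, 1).
v_1 = A·v_0 = (1, -1).
v_2 = A·v_1 = (-3, 2).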